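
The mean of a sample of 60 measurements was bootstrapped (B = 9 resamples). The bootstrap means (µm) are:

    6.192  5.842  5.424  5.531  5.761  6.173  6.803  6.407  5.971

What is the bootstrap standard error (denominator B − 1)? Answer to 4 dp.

Bootstrap SE is the standard deviation of the 9 replicate means.
Mean of replicates: (6.192 + 5.842 + 5.424 + 5.531 + 5.761 + 6.173 + 6.803 + 6.407 + 5.971) / 9 = 54.10400 / 9 = 6.01156
Sum of squared deviations: (+0.18044)² + (−0.16956)² + (−0.58756)² + (−0.48056)² + (−0.25056)² + (+0.16144)² + (+0.79144)² + (+0.39544)² + (−0.04056)² = 1.51071
Variance = 1.51071 / 8 = 0.18884
SE* = √0.18884

SE* = 0.4346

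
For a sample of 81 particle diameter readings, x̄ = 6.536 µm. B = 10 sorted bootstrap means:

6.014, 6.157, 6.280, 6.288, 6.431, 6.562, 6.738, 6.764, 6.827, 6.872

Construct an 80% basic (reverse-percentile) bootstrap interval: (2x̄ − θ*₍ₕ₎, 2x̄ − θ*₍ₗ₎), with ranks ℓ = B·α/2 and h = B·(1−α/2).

Percentile endpoints at ranks 1 and 9: θ*₍1₎ = 6.014, θ*₍9₎ = 6.827.
Basic interval reflects these around x̄:
  lower = 2 × 6.536 − 6.827 = 6.245
  upper = 2 × 6.536 − 6.014 = 7.058

(6.245, 7.058)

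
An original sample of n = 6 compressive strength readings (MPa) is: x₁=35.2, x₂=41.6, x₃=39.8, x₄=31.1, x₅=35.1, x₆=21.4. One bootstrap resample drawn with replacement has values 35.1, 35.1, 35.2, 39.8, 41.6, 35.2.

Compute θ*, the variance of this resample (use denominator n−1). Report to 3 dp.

Mean = 37.0000; sum of squared deviations = 42.7000
s² = 42.7000 / 5 = 8.5400

θ* = 8.540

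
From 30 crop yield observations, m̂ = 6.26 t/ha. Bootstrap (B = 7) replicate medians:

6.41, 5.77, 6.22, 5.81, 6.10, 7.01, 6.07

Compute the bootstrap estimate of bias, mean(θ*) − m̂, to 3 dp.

bias = −0.061

mean(θ*) = (6.41 + 5.77 + 6.22 + 5.81 + 6.10 + 7.01 + 6.07) / 7 = 6.1986
bias = 6.1986 − 6.26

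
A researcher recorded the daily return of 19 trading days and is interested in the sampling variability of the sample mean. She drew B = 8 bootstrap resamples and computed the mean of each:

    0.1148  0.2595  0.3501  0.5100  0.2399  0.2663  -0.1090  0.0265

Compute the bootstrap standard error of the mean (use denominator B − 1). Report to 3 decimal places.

Bootstrap SE is the standard deviation of the 8 replicate means.
Mean of replicates: (0.1148 + 0.2595 + 0.3501 + 0.5100 + 0.2399 + 0.2663 + (-0.1090) + 0.0265) / 8 = 1.65810 / 8 = 0.20726
Sum of squared deviations: (−0.09246)² + (+0.05224)² + (+0.14284)² + (+0.30274)² + (+0.03264)² + (+0.05904)² + (−0.31626)² + (−0.18076)² = 0.26058
Variance = 0.26058 / 7 = 0.03723
SE* = √0.03723

SE* = 0.193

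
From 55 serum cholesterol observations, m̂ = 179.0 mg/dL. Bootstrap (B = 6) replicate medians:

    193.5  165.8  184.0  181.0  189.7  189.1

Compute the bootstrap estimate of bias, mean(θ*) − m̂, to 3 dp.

bias = +4.850

mean(θ*) = (193.5 + 165.8 + 184.0 + 181.0 + 189.7 + 189.1) / 6 = 183.8500
bias = 183.8500 − 179.0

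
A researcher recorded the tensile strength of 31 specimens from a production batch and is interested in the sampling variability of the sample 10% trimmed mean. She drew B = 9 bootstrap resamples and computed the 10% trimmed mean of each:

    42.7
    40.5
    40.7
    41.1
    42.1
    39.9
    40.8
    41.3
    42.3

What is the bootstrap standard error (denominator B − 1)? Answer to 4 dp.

Bootstrap SE is the standard deviation of the 9 replicate 10% trimmed means.
Mean of replicates: (42.7 + 40.5 + 40.7 + 41.1 + 42.1 + 39.9 + 40.8 + 41.3 + 42.3) / 9 = 371.40000 / 9 = 41.26667
Sum of squared deviations: (+1.43333)² + (−0.76667)² + (−0.56667)² + (−0.16667)² + (+0.83333)² + (−1.36667)² + (−0.46667)² + (+0.03333)² + (+1.03333)² = 6.84000
Variance = 6.84000 / 8 = 0.85500
SE* = √0.85500

SE* = 0.9247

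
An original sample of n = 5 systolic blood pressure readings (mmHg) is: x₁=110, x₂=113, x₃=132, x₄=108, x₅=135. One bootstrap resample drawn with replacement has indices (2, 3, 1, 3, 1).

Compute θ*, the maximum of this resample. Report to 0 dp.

θ* = 132

Resample values: 113, 132, 110, 132, 110.
Maximum = 132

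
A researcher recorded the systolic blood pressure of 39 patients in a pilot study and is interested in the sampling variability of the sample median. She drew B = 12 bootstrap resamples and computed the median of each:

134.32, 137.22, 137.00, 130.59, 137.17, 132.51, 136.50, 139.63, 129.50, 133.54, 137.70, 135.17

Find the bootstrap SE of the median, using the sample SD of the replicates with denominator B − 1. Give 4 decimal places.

Bootstrap SE is the standard deviation of the 12 replicate medians.
Mean of replicates: (134.32 + 137.22 + 137.00 + 130.59 + 137.17 + 132.51 + 136.50 + 139.63 + 129.50 + 133.54 + 137.70 + 135.17) / 12 = 1620.85000 / 12 = 135.07083
Sum of squared deviations: (−0.75083)² + (+2.14917)² + (+1.92917)² + (−4.48083)² + (+2.09917)² + (−2.56083)² + (+1.42917)² + (+4.55917)² + (−5.57083)² + (−1.53083)² + (+2.62917)² + (+0.09917)² = 103.07509
Variance = 103.07509 / 11 = 9.37046
SE* = √9.37046

SE* = 3.0611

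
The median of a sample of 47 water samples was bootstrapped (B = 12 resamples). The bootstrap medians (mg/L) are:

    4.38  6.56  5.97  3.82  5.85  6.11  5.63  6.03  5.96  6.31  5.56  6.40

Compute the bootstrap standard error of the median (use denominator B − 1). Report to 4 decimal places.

SE* = 0.8169

Bootstrap SE is the standard deviation of the 12 replicate medians.
Mean of replicates: (4.38 + 6.56 + 5.97 + 3.82 + 5.85 + 6.11 + 5.63 + 6.03 + 5.96 + 6.31 + 5.56 + 6.40) / 12 = 68.58000 / 12 = 5.71500
Sum of squared deviations: (−1.33500)² + (+0.84500)² + (+0.25500)² + (−1.89500)² + (+0.13500)² + (+0.39500)² + (−0.08500)² + (+0.31500)² + (+0.24500)² + (+0.59500)² + (−0.15500)² + (+0.68500)² = 7.34030
Variance = 7.34030 / 11 = 0.66730
SE* = √0.66730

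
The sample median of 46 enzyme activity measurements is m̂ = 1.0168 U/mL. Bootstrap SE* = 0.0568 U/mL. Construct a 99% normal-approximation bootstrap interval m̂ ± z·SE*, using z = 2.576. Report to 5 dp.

Margin = 2.576 × 0.0568 = 0.146317
Interval: 1.0168 ± 0.146317

(0.87048, 1.16312)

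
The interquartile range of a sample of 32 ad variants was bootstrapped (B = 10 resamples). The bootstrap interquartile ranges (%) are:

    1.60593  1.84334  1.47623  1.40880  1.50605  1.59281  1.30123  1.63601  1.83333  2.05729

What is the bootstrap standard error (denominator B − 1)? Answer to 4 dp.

Bootstrap SE is the standard deviation of the 10 replicate interquartile ranges.
Mean of replicates: (1.60593 + 1.84334 + 1.47623 + 1.40880 + 1.50605 + 1.59281 + 1.30123 + 1.63601 + 1.83333 + 2.05729) / 10 = 16.261020 / 10 = 1.626102
Sum of squared deviations: (−0.020172)² + (+0.217238)² + (−0.149872)² + (−0.217302)² + (−0.120052)² + (−0.033292)² + (−0.324872)² + (+0.009908)² + (+0.207228)² + (+0.431188)² = 0.467308
Variance = 0.467308 / 9 = 0.051923
SE* = √0.051923

SE* = 0.2279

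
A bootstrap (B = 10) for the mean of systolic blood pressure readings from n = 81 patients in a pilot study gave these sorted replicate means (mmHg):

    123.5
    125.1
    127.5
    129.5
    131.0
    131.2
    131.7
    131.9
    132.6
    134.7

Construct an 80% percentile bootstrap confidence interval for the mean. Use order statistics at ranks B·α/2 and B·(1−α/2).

α = 0.20; lower rank = 10 × 0.100 = 1; upper rank = 10 × 0.900 = 9.
The 1st smallest replicate is 123.5; the 9th is 132.6.

(123.5, 132.6)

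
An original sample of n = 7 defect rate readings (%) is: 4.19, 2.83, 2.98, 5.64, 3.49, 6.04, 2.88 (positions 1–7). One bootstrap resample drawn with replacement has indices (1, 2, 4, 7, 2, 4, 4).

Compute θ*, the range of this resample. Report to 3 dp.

Resample values: 4.19, 2.83, 5.64, 2.88, 2.83, 5.64, 5.64.
Range = 5.64 − 2.83 = 2.810

θ* = 2.810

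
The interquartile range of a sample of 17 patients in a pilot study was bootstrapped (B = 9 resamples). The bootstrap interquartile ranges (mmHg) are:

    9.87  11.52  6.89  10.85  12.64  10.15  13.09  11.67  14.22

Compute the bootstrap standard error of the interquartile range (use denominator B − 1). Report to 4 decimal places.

SE* = 2.1406

Bootstrap SE is the standard deviation of the 9 replicate interquartile ranges.
Mean of replicates: (9.87 + 11.52 + 6.89 + 10.85 + 12.64 + 10.15 + 13.09 + 11.67 + 14.22) / 9 = 100.90000 / 9 = 11.21111
Sum of squared deviations: (−1.34111)² + (+0.30889)² + (−4.32111)² + (−0.36111)² + (+1.42889)² + (−1.06111)² + (+1.87889)² + (+0.45889)² + (+3.00889)² = 36.65829
Variance = 36.65829 / 8 = 4.58229
SE* = √4.58229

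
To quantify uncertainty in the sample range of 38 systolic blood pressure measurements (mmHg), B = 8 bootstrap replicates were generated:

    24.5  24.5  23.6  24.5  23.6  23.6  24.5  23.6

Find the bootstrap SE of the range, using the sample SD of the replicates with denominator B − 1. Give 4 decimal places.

SE* = 0.4811

Bootstrap SE is the standard deviation of the 8 replicate ranges.
Mean of replicates: (24.5 + 24.5 + 23.6 + 24.5 + 23.6 + 23.6 + 24.5 + 23.6) / 8 = 192.40000 / 8 = 24.05000
Sum of squared deviations: (+0.45000)² + (+0.45000)² + (−0.45000)² + (+0.45000)² + (−0.45000)² + (−0.45000)² + (+0.45000)² + (−0.45000)² = 1.62000
Variance = 1.62000 / 7 = 0.23143
SE* = √0.23143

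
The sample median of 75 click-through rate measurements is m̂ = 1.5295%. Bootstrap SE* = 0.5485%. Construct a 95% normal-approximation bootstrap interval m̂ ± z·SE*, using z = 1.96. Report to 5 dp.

(0.45444, 2.60456)

Margin = 1.96 × 0.5485 = 1.075060
Interval: 1.5295 ± 1.075060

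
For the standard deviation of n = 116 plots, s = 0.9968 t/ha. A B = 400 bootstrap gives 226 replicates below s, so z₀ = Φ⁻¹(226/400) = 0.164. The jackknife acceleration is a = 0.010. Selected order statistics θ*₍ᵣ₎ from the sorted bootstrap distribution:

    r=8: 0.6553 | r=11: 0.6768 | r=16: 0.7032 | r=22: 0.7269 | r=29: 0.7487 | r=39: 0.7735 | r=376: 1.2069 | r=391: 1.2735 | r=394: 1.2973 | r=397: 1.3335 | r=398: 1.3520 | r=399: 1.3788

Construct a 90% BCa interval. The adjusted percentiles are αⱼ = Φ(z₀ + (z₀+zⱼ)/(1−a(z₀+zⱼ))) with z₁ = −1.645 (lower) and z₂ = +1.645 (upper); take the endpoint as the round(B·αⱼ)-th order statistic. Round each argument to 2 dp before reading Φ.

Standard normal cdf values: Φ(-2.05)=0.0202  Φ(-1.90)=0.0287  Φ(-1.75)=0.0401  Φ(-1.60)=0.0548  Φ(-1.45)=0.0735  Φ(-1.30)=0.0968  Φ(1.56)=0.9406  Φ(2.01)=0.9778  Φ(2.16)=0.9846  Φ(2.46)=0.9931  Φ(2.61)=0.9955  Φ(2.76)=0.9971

Lower: z₀ + z₁ = 0.164 + (-1.645) = -1.481; 1 − a(z₀+z₁) = 1 − (0.010)(-1.481) = 1.0148; argument = 0.164 + (-1.481)/1.0148 = -1.2954 → -1.30.
α₁ = Φ(-1.30) = 0.0968; rank = round(400 × 0.0968) = 39; θ*₍39₎ = 0.7735.
Upper: z₀ + z₂ = 1.809; 1 − a(z₀+z₂) = 0.9819; argument = 2.0063 → 2.01; α₂ = 0.9778; rank = 391; θ*₍391₎ = 1.2735.

(0.7735, 1.2735)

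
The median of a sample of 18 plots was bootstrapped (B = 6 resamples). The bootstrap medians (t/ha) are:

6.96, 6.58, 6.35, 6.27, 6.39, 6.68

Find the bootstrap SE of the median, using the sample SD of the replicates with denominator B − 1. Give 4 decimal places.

Bootstrap SE is the standard deviation of the 6 replicate medians.
Mean of replicates: (6.96 + 6.58 + 6.35 + 6.27 + 6.39 + 6.68) / 6 = 39.230000 / 6 = 6.538333
Sum of squared deviations: (+0.421667)² + (+0.041667)² + (−0.188333)² + (−0.268333)² + (−0.148333)² + (+0.141667)² = 0.329083
Variance = 0.329083 / 5 = 0.065817
SE* = √0.065817

SE* = 0.2565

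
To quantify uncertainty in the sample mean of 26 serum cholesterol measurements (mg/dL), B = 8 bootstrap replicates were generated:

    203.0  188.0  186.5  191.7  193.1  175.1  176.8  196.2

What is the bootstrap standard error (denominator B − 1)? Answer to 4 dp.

Bootstrap SE is the standard deviation of the 8 replicate means.
Mean of replicates: (203.0 + 188.0 + 186.5 + 191.7 + 193.1 + 175.1 + 176.8 + 196.2) / 8 = 1510.40000 / 8 = 188.80000
Sum of squared deviations: (+14.20000)² + (−0.80000)² + (−2.30000)² + (+2.90000)² + (+4.30000)² + (−13.70000)² + (−12.00000)² + (+7.40000)² = 620.92000
Variance = 620.92000 / 7 = 88.70286
SE* = √88.70286

SE* = 9.4182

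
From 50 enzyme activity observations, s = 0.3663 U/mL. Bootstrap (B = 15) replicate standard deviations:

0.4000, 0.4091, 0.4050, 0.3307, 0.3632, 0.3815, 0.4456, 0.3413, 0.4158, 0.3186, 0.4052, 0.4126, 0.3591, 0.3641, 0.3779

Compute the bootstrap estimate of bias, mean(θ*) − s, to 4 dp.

mean(θ*) = (0.4000 + 0.4091 + 0.4050 + 0.3307 + 0.3632 + 0.3815 + 0.4456 + 0.3413 + 0.4158 + 0.3186 + 0.4052 + 0.4126 + 0.3591 + 0.3641 + 0.3779) / 15 = 0.38198
bias = 0.38198 − 0.3663

bias = +0.0157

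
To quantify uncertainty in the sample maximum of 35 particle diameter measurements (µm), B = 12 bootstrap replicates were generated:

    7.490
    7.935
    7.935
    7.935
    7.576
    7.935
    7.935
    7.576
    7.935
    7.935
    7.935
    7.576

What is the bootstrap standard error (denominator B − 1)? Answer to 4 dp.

Bootstrap SE is the standard deviation of the 12 replicate maximums.
Mean of replicates: (7.490 + 7.935 + 7.935 + 7.935 + 7.576 + 7.935 + 7.935 + 7.576 + 7.935 + 7.935 + 7.935 + 7.576) / 12 = 93.69800 / 12 = 7.80817
Sum of squared deviations: (−0.31817)² + (+0.12683)² + (+0.12683)² + (+0.12683)² + (−0.23217)² + (+0.12683)² + (+0.12683)² + (−0.23217)² + (+0.12683)² + (+0.12683)² + (+0.12683)² + (−0.23217)² = 0.39163
Variance = 0.39163 / 11 = 0.03560
SE* = √0.03560

SE* = 0.1887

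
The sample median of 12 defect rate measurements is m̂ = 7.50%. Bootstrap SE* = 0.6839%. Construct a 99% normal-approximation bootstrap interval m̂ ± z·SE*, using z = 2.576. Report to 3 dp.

Margin = 2.576 × 0.6839 = 1.7617
Interval: 7.50 ± 1.7617

(5.738, 9.262)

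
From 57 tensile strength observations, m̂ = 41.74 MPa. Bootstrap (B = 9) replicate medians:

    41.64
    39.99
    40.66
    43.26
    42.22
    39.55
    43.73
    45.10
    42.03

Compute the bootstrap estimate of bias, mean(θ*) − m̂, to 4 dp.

mean(θ*) = (41.64 + 39.99 + 40.66 + 43.26 + 42.22 + 39.55 + 43.73 + 45.10 + 42.03) / 9 = 42.02000
bias = 42.02000 − 41.74

bias = +0.2800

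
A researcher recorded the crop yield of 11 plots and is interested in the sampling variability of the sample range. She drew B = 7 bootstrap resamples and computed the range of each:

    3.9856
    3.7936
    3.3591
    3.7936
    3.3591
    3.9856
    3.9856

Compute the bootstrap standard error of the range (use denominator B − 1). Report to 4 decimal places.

SE* = 0.2816

Bootstrap SE is the standard deviation of the 7 replicate ranges.
Mean of replicates: (3.9856 + 3.7936 + 3.3591 + 3.7936 + 3.3591 + 3.9856 + 3.9856) / 7 = 26.26220 / 7 = 3.75174
Sum of squared deviations: (+0.23386)² + (+0.04186)² + (−0.39264)² + (+0.04186)² + (−0.39264)² + (+0.23386)² + (+0.23386)² = 0.47591
Variance = 0.47591 / 6 = 0.07932
SE* = √0.07932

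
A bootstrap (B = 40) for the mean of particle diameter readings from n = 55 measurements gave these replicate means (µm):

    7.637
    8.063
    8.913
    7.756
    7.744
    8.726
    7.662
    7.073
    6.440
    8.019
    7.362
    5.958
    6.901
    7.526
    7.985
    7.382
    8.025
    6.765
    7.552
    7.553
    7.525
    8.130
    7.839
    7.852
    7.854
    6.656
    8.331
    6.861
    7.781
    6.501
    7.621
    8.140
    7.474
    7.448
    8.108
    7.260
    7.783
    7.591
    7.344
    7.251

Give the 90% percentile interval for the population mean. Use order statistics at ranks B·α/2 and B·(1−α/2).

Sorted replicates: 5.958, 6.440, 6.501, 6.656, 6.765, 6.861, 6.901, 7.073, 7.251, 7.260, 7.344, 7.362, 7.382, 7.448, 7.474, 7.525, 7.526, 7.552, 7.553, 7.591, 7.621, 7.637, 7.662, 7.744, 7.756, 7.781, 7.783, 7.839, 7.852, 7.854, 7.985, 8.019, 8.025, 8.063, 8.108, 8.130, 8.140, 8.331, 8.726, 8.913
α = 0.10; lower rank = 40 × 0.050 = 2; upper rank = 40 × 0.950 = 38.
The 2nd smallest replicate is 6.440; the 38th is 8.331.

(6.440, 8.331)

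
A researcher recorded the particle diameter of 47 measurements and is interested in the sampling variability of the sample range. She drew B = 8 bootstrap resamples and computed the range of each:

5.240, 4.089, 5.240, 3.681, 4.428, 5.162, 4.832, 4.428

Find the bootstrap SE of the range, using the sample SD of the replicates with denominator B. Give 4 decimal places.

Bootstrap SE is the standard deviation of the 8 replicate ranges.
Mean of replicates: (5.240 + 4.089 + 5.240 + 3.681 + 4.428 + 5.162 + 4.832 + 4.428) / 8 = 37.10000 / 8 = 4.63750
Sum of squared deviations: (+0.60250)² + (−0.54850)² + (+0.60250)² + (−0.95650)² + (−0.20950)² + (+0.52450)² + (+0.19450)² + (−0.20950)² = 2.34247
Variance = 2.34247 / 8 = 0.29281
SE* = √0.29281

SE* = 0.5411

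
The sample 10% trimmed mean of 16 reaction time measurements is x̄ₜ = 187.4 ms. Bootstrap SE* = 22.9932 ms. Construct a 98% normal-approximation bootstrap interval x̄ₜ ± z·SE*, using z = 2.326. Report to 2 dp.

Margin = 2.326 × 22.9932 = 53.482
Interval: 187.4 ± 53.482

(133.92, 240.88)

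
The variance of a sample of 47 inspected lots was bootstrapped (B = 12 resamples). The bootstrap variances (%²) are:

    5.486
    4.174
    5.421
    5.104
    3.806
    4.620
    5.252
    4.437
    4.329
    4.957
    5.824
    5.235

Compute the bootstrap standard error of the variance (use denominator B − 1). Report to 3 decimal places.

Bootstrap SE is the standard deviation of the 12 replicate variances.
Mean of replicates: (5.486 + 4.174 + 5.421 + 5.104 + 3.806 + 4.620 + 5.252 + 4.437 + 4.329 + 4.957 + 5.824 + 5.235) / 12 = 58.6450 / 12 = 4.8871
Sum of squared deviations: (+0.5989)² + (−0.7131)² + (+0.5339)² + (+0.2169)² + (−1.0811)² + (−0.2671)² + (+0.3649)² + (−0.4501)² + (−0.5581)² + (+0.0699)² + (+0.9369)² + (+0.3479)² = 4.0903
Variance = 4.0903 / 11 = 0.3718
SE* = √0.3718

SE* = 0.610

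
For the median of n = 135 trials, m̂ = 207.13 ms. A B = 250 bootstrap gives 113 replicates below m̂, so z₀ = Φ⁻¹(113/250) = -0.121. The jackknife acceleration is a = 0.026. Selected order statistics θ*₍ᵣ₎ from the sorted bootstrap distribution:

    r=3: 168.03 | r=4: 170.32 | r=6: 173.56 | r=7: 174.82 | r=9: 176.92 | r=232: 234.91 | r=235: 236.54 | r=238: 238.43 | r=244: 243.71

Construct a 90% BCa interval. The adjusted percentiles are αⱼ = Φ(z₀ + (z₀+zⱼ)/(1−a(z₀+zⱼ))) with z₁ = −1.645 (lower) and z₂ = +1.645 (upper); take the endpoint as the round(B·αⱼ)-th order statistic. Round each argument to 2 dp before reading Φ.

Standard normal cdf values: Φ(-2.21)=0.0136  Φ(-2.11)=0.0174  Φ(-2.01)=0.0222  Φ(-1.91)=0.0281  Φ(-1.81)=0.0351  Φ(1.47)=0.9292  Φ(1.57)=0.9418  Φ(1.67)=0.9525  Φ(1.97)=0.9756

(176.92, 234.91)

Lower: z₀ + z₁ = -0.121 + (-1.645) = -1.766; 1 − a(z₀+z₁) = 1 − (0.026)(-1.766) = 1.0459; argument = -0.121 + (-1.766)/1.0459 = -1.8095 → -1.81.
α₁ = Φ(-1.81) = 0.0351; rank = round(250 × 0.0351) = 9; θ*₍9₎ = 176.92.
Upper: z₀ + z₂ = 1.524; 1 − a(z₀+z₂) = 0.9604; argument = 1.4659 → 1.47; α₂ = 0.9292; rank = 232; θ*₍232₎ = 234.91.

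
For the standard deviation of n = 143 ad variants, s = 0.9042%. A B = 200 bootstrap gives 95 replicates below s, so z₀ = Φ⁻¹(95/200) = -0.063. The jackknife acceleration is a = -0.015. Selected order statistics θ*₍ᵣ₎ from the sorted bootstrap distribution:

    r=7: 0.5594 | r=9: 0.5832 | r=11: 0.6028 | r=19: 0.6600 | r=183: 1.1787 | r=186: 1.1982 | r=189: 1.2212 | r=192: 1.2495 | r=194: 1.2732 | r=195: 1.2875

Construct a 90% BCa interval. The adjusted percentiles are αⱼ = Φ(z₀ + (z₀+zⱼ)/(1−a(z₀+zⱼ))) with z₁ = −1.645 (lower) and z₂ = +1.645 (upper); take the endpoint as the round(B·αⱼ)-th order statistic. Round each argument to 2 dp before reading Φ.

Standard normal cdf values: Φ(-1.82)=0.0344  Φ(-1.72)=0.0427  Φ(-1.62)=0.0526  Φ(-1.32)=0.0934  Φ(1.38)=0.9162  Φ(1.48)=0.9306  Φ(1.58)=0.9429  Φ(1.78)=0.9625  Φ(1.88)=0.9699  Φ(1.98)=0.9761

(0.5594, 1.1982)

Lower: z₀ + z₁ = -0.063 + (-1.645) = -1.708; 1 − a(z₀+z₁) = 1 − (-0.015)(-1.708) = 0.9744; argument = -0.063 + (-1.708)/0.9744 = -1.8159 → -1.82.
α₁ = Φ(-1.82) = 0.0344; rank = round(200 × 0.0344) = 7; θ*₍7₎ = 0.5594.
Upper: z₀ + z₂ = 1.582; 1 − a(z₀+z₂) = 1.0237; argument = 1.4823 → 1.48; α₂ = 0.9306; rank = 186; θ*₍186₎ = 1.1982.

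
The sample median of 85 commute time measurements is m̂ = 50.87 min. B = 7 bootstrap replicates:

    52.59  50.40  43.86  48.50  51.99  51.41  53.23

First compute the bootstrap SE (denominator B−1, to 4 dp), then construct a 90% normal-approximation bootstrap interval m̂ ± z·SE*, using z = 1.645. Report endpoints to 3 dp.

Mean of replicates = 50.2829; sum of squared deviations = 62.6387; SE* = √(62.6387/6) = 3.2311
Margin = 1.645 × 3.2311 = 5.3152
Interval: 50.87 ± 5.3152

(45.555, 56.185)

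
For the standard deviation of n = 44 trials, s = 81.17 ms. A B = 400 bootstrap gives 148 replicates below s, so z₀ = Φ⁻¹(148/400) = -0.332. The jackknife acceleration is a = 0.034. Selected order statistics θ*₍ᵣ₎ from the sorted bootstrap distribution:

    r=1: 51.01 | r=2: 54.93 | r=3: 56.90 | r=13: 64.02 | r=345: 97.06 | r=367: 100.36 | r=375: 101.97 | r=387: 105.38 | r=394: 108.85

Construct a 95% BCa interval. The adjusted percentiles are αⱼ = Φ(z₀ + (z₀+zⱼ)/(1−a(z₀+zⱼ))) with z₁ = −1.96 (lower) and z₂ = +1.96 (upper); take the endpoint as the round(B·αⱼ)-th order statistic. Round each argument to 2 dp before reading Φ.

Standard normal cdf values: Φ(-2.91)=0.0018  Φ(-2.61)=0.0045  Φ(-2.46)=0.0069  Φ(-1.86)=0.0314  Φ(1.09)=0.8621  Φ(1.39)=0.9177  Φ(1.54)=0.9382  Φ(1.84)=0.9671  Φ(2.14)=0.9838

(56.90, 100.36)

Lower: z₀ + z₁ = -0.332 + (-1.960) = -2.292; 1 − a(z₀+z₁) = 1 − (0.034)(-2.292) = 1.0779; argument = -0.332 + (-2.292)/1.0779 = -2.4583 → -2.46.
α₁ = Φ(-2.46) = 0.0069; rank = round(400 × 0.0069) = 3; θ*₍3₎ = 56.90.
Upper: z₀ + z₂ = 1.628; 1 − a(z₀+z₂) = 0.9446; argument = 1.3914 → 1.39; α₂ = 0.9177; rank = 367; θ*₍367₎ = 100.36.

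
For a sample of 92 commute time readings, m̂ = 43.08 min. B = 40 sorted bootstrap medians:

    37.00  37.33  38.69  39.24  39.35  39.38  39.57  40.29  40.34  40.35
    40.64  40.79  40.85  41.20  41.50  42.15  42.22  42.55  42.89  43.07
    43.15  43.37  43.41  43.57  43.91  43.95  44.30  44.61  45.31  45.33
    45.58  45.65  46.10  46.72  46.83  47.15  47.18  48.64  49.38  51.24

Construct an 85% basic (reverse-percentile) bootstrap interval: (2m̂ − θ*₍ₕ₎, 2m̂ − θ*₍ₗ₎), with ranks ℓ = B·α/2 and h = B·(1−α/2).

Percentile endpoints at ranks 3 and 37: θ*₍3₎ = 38.69, θ*₍37₎ = 47.18.
Basic interval reflects these around m̂:
  lower = 2 × 43.08 − 47.18 = 38.98
  upper = 2 × 43.08 − 38.69 = 47.47

(38.98, 47.47)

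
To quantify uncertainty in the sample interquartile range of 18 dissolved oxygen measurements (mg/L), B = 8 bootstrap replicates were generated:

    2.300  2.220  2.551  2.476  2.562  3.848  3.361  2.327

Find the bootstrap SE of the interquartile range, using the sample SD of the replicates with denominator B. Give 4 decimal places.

SE* = 0.5449

Bootstrap SE is the standard deviation of the 8 replicate interquartile ranges.
Mean of replicates: (2.300 + 2.220 + 2.551 + 2.476 + 2.562 + 3.848 + 3.361 + 2.327) / 8 = 21.64500 / 8 = 2.70562
Sum of squared deviations: (−0.40563)² + (−0.48562)² + (−0.15462)² + (−0.22962)² + (−0.14363)² + (+1.14237)² + (+0.65538)² + (−0.37862)² = 2.37552
Variance = 2.37552 / 8 = 0.29694
SE* = √0.29694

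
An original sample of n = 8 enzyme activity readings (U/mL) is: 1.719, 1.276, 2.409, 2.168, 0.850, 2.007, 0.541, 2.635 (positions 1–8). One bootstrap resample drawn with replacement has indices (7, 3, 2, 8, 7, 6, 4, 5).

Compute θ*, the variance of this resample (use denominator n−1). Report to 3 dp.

θ* = 0.730

Resample values: 0.541, 2.409, 1.276, 2.635, 0.541, 2.007, 2.168, 0.850.
Mean = 1.5534; sum of squared deviations = 5.1070
s² = 5.1070 / 7 = 0.7296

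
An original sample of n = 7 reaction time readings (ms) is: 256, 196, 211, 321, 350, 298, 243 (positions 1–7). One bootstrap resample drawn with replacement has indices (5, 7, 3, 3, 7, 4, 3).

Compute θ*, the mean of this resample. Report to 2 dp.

Resample values: 350, 243, 211, 211, 243, 321, 211.
Mean = (350 + 243 + 211 + 211 + 243 + 321 + 211) / 7 = 1790.0 / 7 = 255.71

θ* = 255.71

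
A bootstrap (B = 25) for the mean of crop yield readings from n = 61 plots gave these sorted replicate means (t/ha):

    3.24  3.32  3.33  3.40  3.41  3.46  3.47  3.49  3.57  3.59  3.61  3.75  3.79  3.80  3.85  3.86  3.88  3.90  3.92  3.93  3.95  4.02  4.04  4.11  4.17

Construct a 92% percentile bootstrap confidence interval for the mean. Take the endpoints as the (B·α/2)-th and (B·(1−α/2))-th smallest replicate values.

(3.24, 4.11)

α = 0.08; lower rank = 25 × 0.040 = 1; upper rank = 25 × 0.960 = 24.
The 1st smallest replicate is 3.24; the 24th is 4.11.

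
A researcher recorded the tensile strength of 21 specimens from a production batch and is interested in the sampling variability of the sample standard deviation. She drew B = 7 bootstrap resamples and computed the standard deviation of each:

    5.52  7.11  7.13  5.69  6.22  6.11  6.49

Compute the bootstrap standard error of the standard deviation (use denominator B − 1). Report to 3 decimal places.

Bootstrap SE is the standard deviation of the 7 replicate standard deviations.
Mean of replicates: (5.52 + 7.11 + 7.13 + 5.69 + 6.22 + 6.11 + 6.49) / 7 = 44.2700 / 7 = 6.3243
Sum of squared deviations: (−0.8043)² + (+0.7857)² + (+0.8057)² + (−0.6343)² + (−0.1043)² + (−0.2143)² + (+0.1657)² = 2.4000
Variance = 2.4000 / 6 = 0.4000
SE* = √0.4000

SE* = 0.632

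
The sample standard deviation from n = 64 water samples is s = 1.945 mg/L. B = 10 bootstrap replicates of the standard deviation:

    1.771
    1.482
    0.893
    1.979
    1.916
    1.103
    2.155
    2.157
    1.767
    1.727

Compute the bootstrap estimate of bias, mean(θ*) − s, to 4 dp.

mean(θ*) = (1.771 + 1.482 + 0.893 + 1.979 + 1.916 + 1.103 + 2.155 + 2.157 + 1.767 + 1.727) / 10 = 1.69500
bias = 1.69500 − 1.945

bias = −0.2500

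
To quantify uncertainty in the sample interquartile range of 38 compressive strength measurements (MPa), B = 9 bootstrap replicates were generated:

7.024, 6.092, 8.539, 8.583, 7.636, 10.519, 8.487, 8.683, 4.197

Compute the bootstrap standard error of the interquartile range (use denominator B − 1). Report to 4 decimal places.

Bootstrap SE is the standard deviation of the 9 replicate interquartile ranges.
Mean of replicates: (7.024 + 6.092 + 8.539 + 8.583 + 7.636 + 10.519 + 8.487 + 8.683 + 4.197) / 9 = 69.76000 / 9 = 7.75111
Sum of squared deviations: (−0.72711)² + (−1.65911)² + (+0.78789)² + (+0.83189)² + (−0.11511)² + (+2.76789)² + (+0.73589)² + (+0.93189)² + (−3.55411)² = 26.31026
Variance = 26.31026 / 8 = 3.28878
SE* = √3.28878

SE* = 1.8135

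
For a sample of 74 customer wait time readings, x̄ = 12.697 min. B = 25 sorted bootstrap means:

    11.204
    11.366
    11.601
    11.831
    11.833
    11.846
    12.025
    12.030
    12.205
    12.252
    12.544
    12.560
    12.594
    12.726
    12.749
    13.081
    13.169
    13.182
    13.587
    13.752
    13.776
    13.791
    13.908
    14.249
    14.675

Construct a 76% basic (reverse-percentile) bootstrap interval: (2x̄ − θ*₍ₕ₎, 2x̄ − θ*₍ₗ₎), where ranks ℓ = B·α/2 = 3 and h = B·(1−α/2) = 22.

(11.603, 13.793)

Percentile endpoints at ranks 3 and 22: θ*₍3₎ = 11.601, θ*₍22₎ = 13.791.
Basic interval reflects these around x̄:
  lower = 2 × 12.697 − 13.791 = 11.603
  upper = 2 × 12.697 − 11.601 = 13.793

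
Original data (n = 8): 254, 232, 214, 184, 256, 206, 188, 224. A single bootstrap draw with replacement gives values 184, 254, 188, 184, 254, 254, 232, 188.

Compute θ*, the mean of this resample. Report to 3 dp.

Mean = (184 + 254 + 188 + 184 + 254 + 254 + 232 + 188) / 8 = 1738.0 / 8 = 217.250

θ* = 217.250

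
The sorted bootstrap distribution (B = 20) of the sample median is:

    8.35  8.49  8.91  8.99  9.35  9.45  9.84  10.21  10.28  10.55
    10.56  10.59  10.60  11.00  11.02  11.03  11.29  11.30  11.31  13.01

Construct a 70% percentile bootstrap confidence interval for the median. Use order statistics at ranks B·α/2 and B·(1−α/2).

(8.91, 11.29)

α = 0.30; lower rank = 20 × 0.150 = 3; upper rank = 20 × 0.850 = 17.
The 3rd smallest replicate is 8.91; the 17th is 11.29.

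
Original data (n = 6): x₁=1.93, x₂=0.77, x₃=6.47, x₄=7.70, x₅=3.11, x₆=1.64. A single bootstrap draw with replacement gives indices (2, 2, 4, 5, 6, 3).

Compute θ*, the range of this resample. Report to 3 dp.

Resample values: 0.77, 0.77, 7.70, 3.11, 1.64, 6.47.
Range = 7.70 − 0.77 = 6.930

θ* = 6.930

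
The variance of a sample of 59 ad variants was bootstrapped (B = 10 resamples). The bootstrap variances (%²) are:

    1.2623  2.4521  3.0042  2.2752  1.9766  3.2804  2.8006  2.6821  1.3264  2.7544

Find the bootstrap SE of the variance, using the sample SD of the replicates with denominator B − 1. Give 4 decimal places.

Bootstrap SE is the standard deviation of the 10 replicate variances.
Mean of replicates: (1.2623 + 2.4521 + 3.0042 + 2.2752 + 1.9766 + 3.2804 + 2.8006 + 2.6821 + 1.3264 + 2.7544) / 10 = 23.81430 / 10 = 2.38143
Sum of squared deviations: (−1.11913)² + (+0.07067)² + (+0.62277)² + (−0.10623)² + (−0.40483)² + (+0.89897)² + (+0.41917)² + (+0.30067)² + (−1.05503)² + (+0.37297)² = 4.14691
Variance = 4.14691 / 9 = 0.46077
SE* = √0.46077

SE* = 0.6788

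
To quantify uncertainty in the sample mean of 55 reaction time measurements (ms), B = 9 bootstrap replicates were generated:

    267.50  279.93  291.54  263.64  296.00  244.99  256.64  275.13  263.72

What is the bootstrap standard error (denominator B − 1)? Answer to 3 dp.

Bootstrap SE is the standard deviation of the 9 replicate means.
Mean of replicates: (267.50 + 279.93 + 291.54 + 263.64 + 296.00 + 244.99 + 256.64 + 275.13 + 263.72) / 9 = 2439.0900 / 9 = 271.0100
Sum of squared deviations: (−3.5100)² + (+8.9200)² + (+20.5300)² + (−7.3700)² + (+24.9900)² + (−26.0200)² + (−14.3700)² + (+4.1200)² + (−7.2900)² = 2145.8402
Variance = 2145.8402 / 8 = 268.2300
SE* = √268.2300

SE* = 16.378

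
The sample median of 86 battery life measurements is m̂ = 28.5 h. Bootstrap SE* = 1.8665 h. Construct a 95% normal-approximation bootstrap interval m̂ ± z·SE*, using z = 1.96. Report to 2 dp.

Margin = 1.96 × 1.8665 = 3.658
Interval: 28.5 ± 3.658

(24.84, 32.16)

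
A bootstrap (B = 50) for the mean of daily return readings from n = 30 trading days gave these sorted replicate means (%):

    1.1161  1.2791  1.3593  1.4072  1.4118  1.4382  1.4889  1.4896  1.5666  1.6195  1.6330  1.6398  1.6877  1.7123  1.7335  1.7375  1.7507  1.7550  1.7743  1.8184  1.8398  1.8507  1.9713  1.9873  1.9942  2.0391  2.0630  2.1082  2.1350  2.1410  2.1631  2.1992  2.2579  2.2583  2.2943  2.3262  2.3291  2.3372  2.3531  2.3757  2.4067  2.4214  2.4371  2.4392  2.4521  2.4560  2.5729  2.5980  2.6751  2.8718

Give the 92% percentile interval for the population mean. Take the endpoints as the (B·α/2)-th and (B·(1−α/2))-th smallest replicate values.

α = 0.08; lower rank = 50 × 0.040 = 2; upper rank = 50 × 0.960 = 48.
The 2nd smallest replicate is 1.2791; the 48th is 2.5980.

(1.2791, 2.5980)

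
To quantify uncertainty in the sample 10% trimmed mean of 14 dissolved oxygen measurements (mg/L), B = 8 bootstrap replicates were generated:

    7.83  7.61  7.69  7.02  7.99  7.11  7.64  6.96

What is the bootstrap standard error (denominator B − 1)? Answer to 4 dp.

Bootstrap SE is the standard deviation of the 8 replicate 10% trimmed means.
Mean of replicates: (7.83 + 7.61 + 7.69 + 7.02 + 7.99 + 7.11 + 7.64 + 6.96) / 8 = 59.85000 / 8 = 7.48125
Sum of squared deviations: (+0.34875)² + (+0.12875)² + (+0.20875)² + (−0.46125)² + (+0.50875)² + (−0.37125)² + (+0.15875)² + (−0.52125)² = 1.08809
Variance = 1.08809 / 7 = 0.15544
SE* = √0.15544

SE* = 0.3943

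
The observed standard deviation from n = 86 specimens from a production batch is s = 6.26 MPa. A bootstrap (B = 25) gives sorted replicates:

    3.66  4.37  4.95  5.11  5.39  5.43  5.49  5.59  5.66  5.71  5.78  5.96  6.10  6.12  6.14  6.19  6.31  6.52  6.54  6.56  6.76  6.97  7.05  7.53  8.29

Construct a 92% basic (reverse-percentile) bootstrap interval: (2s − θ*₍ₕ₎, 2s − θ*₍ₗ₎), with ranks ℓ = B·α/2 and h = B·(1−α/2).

Percentile endpoints at ranks 1 and 24: θ*₍1₎ = 3.66, θ*₍24₎ = 7.53.
Basic interval reflects these around s:
  lower = 2 × 6.26 − 7.53 = 4.99
  upper = 2 × 6.26 − 3.66 = 8.86

(4.99, 8.86)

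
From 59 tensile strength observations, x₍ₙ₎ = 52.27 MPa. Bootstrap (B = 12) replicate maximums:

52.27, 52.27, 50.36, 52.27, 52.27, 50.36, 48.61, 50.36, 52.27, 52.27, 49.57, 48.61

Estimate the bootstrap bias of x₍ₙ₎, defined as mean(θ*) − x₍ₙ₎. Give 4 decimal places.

bias = −1.3125

mean(θ*) = (52.27 + 52.27 + 50.36 + 52.27 + 52.27 + 50.36 + 48.61 + 50.36 + 52.27 + 52.27 + 49.57 + 48.61) / 12 = 50.95750
bias = 50.95750 − 52.27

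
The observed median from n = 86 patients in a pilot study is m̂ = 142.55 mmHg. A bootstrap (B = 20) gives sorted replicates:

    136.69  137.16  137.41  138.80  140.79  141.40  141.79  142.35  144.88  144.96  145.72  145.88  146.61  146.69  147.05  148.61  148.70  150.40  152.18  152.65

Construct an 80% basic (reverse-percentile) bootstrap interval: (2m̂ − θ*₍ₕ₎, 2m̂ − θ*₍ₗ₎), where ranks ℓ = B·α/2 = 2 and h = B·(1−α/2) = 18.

(134.70, 147.94)

Percentile endpoints at ranks 2 and 18: θ*₍2₎ = 137.16, θ*₍18₎ = 150.40.
Basic interval reflects these around m̂:
  lower = 2 × 142.55 − 150.40 = 134.70
  upper = 2 × 142.55 − 137.16 = 147.94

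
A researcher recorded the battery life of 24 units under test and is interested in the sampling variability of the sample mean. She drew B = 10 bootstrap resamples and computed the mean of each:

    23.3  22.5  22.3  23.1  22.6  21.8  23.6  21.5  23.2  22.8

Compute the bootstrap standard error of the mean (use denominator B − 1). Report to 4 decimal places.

SE* = 0.6701

Bootstrap SE is the standard deviation of the 10 replicate means.
Mean of replicates: (23.3 + 22.5 + 22.3 + 23.1 + 22.6 + 21.8 + 23.6 + 21.5 + 23.2 + 22.8) / 10 = 226.70000 / 10 = 22.67000
Sum of squared deviations: (+0.63000)² + (−0.17000)² + (−0.37000)² + (+0.43000)² + (−0.07000)² + (−0.87000)² + (+0.93000)² + (−1.17000)² + (+0.53000)² + (+0.13000)² = 4.04100
Variance = 4.04100 / 9 = 0.44900
SE* = √0.44900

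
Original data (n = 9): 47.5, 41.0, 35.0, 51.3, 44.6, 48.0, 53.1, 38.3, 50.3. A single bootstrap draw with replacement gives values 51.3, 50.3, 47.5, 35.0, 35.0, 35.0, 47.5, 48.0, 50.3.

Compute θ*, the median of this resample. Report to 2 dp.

θ* = 47.50

Sorted: 35.0, 35.0, 35.0, 47.5, 47.5, 48.0, 50.3, 50.3, 51.3
Median = middle value = 47.50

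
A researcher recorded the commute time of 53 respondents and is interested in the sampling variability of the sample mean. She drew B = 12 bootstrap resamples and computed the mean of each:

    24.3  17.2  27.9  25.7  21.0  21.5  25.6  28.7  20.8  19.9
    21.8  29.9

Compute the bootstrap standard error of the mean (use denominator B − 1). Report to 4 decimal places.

Bootstrap SE is the standard deviation of the 12 replicate means.
Mean of replicates: (24.3 + 17.2 + 27.9 + 25.7 + 21.0 + 21.5 + 25.6 + 28.7 + 20.8 + 19.9 + 21.8 + 29.9) / 12 = 284.30000 / 12 = 23.69167
Sum of squared deviations: (+0.60833)² + (−6.49167)² + (+4.20833)² + (+2.00833)² + (−2.69167)² + (−2.19167)² + (+1.90833)² + (+5.00833)² + (−2.89167)² + (−3.79167)² + (−1.89167)² + (+6.20833)² = 169.88917
Variance = 169.88917 / 11 = 15.44447
SE* = √15.44447

SE* = 3.9299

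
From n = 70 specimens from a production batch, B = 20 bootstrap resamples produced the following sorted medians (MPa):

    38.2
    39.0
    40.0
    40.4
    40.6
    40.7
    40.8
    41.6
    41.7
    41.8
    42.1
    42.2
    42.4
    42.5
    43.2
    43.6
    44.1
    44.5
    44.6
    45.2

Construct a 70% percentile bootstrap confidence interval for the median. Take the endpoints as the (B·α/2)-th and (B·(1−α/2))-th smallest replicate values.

(40.0, 44.1)

α = 0.30; lower rank = 20 × 0.150 = 3; upper rank = 20 × 0.850 = 17.
The 3rd smallest replicate is 40.0; the 17th is 44.1.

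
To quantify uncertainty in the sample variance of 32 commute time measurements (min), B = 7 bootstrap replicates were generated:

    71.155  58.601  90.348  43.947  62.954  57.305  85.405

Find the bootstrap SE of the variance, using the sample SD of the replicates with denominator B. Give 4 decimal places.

SE* = 15.1818

Bootstrap SE is the standard deviation of the 7 replicate variances.
Mean of replicates: (71.155 + 58.601 + 90.348 + 43.947 + 62.954 + 57.305 + 85.405) / 7 = 469.71500 / 7 = 67.10214
Sum of squared deviations: (+4.05286)² + (−8.50114)² + (+23.24586)² + (−23.15514)² + (−4.14814)² + (−9.79714)² + (+18.30286)² = 1613.41127
Variance = 1613.41127 / 7 = 230.48732
SE* = √230.48732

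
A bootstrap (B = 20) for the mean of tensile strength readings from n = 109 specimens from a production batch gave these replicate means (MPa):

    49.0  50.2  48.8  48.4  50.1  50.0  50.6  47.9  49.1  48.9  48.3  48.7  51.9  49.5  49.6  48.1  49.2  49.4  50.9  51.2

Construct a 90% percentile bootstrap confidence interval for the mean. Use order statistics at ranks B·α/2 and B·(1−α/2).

Sorted replicates: 47.9, 48.1, 48.3, 48.4, 48.7, 48.8, 48.9, 49.0, 49.1, 49.2, 49.4, 49.5, 49.6, 50.0, 50.1, 50.2, 50.6, 50.9, 51.2, 51.9
α = 0.10; lower rank = 20 × 0.050 = 1; upper rank = 20 × 0.950 = 19.
The 1st smallest replicate is 47.9; the 19th is 51.2.

(47.9, 51.2)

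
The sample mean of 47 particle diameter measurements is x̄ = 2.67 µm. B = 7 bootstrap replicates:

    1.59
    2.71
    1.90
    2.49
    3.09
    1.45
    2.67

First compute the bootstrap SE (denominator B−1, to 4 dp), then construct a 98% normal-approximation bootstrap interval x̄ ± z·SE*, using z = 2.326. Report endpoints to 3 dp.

(1.216, 4.124)

Mean of replicates = 2.2714; sum of squared deviations = 2.3461; SE* = √(2.3461/6) = 0.6253
Margin = 2.326 × 0.6253 = 1.4544
Interval: 2.67 ± 1.4544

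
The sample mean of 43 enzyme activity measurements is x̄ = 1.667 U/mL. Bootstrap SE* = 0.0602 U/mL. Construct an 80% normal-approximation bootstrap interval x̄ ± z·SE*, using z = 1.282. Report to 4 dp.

Margin = 1.282 × 0.0602 = 0.07718
Interval: 1.667 ± 0.07718

(1.5898, 1.7442)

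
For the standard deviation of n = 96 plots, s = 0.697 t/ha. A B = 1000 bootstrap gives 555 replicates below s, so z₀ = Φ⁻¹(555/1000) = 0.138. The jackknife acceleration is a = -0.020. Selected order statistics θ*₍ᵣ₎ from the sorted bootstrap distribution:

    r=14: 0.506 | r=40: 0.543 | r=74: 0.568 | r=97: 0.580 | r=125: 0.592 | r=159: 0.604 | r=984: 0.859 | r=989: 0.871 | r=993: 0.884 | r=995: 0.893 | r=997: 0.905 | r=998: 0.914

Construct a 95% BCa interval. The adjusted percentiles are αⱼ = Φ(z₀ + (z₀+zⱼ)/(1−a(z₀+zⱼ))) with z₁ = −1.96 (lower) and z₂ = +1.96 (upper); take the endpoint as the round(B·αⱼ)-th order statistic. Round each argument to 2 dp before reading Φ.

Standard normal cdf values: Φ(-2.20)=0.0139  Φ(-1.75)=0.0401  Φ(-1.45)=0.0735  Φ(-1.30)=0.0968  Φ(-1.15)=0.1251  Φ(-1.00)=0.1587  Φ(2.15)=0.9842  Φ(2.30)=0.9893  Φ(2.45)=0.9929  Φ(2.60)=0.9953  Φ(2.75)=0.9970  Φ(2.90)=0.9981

Lower: z₀ + z₁ = 0.138 + (-1.960) = -1.822; 1 − a(z₀+z₁) = 1 − (-0.020)(-1.822) = 0.9636; argument = 0.138 + (-1.822)/0.9636 = -1.7529 → -1.75.
α₁ = Φ(-1.75) = 0.0401; rank = round(1000 × 0.0401) = 40; θ*₍40₎ = 0.543.
Upper: z₀ + z₂ = 2.098; 1 − a(z₀+z₂) = 1.0420; argument = 2.1515 → 2.15; α₂ = 0.9842; rank = 984; θ*₍984₎ = 0.859.

(0.543, 0.859)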